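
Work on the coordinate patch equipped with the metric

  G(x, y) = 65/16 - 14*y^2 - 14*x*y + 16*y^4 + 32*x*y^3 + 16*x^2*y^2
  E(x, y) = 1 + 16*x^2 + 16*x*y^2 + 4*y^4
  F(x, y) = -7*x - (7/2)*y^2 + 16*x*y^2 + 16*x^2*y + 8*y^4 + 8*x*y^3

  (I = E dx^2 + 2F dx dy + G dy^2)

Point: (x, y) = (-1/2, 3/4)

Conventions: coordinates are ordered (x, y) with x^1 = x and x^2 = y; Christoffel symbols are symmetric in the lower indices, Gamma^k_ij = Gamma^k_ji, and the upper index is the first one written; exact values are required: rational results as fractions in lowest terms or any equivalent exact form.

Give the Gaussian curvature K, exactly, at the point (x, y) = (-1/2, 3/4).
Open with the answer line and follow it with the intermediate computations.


Answer: K = 28672/31329

E = 113/64, F = 7/8, G = 2, EG - F^2 = 177/64 at the point
E_x = -7, E_y = -21/4, F_x = -53/8, F_y = -13/2, G_x = -6, G_y = -8
E_yy = 11, F_xy = 43/2, G_xx = 18
Apply the Brioschi formula K = (det M1 - det M2)/(EG - F^2)^2 over the derivative matrices of E, F, G.
M1 = [[-E_yy/2 + F_xy - G_xx/2, E_x/2, F_x - E_y/2], [F_y - G_x/2, E, F], [G_y/2, F, G]] = [[7, -7/2, -4], [-7/2, 113/64, 7/8], [-4, 7/8, 2]]; det M1 = -569/64
M2 = [[0, E_y/2, G_x/2], [E_y/2, E, F], [G_x/2, F, G]] = [[0, -21/8, -3], [-21/8, 113/64, 7/8], [-3, 7/8, 2]]; det M2 = -1017/64
det M1 - det M2 = 7; K = 7 / (177/64)^2 = 28672/31329


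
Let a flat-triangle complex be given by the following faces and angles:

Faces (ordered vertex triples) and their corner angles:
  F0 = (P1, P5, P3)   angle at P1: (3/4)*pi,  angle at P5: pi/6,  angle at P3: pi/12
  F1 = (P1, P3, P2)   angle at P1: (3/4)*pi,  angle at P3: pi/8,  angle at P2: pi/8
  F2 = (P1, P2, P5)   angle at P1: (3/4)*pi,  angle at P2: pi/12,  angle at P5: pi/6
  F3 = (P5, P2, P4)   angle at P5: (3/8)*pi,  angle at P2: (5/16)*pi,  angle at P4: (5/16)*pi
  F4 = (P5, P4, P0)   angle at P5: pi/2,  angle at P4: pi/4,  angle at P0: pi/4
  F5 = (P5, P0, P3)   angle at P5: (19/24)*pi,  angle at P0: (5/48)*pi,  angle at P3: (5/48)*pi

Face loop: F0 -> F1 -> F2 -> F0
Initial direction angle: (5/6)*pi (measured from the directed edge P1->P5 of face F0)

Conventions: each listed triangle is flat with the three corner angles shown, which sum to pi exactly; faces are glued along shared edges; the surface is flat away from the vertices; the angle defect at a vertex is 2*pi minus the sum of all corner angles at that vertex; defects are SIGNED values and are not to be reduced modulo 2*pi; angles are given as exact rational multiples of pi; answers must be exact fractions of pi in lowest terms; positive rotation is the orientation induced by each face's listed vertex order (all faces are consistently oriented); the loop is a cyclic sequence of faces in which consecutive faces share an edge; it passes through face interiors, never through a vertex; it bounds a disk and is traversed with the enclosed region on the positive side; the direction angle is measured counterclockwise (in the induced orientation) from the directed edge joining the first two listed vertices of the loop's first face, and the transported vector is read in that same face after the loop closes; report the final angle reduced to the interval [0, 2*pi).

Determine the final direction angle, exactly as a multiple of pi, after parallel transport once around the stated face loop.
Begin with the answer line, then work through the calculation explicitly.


Answer: final direction angle = (7/12)*pi

enclosed vertex P1: corner angles sum to (9/4)*pi, defect = 2*pi - (9/4)*pi = -pi/4
by Gauss-Bonnet the loop rotates the vector by the enclosed defect sum (positive orientation, mod 2*pi)
final angle = (5/6)*pi - pi/4 = (7/12)*pi (mod 2*pi)


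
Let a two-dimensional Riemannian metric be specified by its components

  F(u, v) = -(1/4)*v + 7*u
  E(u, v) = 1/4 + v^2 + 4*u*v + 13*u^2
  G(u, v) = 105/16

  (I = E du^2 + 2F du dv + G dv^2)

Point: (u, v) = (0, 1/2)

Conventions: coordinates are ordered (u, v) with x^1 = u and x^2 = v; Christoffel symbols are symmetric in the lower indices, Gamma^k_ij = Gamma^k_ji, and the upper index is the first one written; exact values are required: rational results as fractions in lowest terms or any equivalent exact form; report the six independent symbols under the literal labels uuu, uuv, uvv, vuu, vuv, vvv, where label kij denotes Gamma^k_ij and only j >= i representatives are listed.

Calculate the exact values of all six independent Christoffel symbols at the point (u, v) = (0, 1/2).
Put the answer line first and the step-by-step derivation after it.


Answer: Gamma_uuu = 472/209, Gamma_uuv = 210/209, Gamma_uvv = -105/209, Gamma_vuu = 216/209, Gamma_vuv = 4/209, Gamma_vvv = -2/209

E = 1/2, F = -1/8, G = 105/16 at the point
E_u = 2, E_v = 1, F_u = 7, F_v = -1/4, G_u = 0, G_v = 0
EG - F^2 = 209/64;  g^inv = (64/209) * [[105/16, 1/8], [1/8, 1/2]]
first-kind symbols [ij,l] = (1/2)(d_i g_jl + d_j g_il - d_l g_ij): [uu,u] = E_u/2 = 1, [uu,v] = F_u - E_v/2 = 13/2, [uv,u] = E_v/2 = 1/2, [uv,v] = G_u/2 = 0, [vv,u] = F_v - G_u/2 = -1/4, [vv,v] = G_v/2 = 0
Gamma^u_ij = (G*[ij,u] - F*[ij,v])/(EG - F^2), Gamma^v_ij = (E*[ij,v] - F*[ij,u])/(EG - F^2)


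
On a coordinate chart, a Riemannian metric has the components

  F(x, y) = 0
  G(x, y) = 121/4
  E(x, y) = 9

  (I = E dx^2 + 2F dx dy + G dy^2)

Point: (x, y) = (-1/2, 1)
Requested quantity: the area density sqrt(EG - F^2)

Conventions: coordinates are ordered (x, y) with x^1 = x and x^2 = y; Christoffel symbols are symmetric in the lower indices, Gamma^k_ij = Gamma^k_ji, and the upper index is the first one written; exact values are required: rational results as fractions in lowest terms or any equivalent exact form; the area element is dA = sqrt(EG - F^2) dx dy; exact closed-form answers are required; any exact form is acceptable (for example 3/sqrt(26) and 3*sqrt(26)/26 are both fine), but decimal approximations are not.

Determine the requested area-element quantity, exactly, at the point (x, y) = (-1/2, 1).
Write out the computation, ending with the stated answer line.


E = 9, F = 0, G = 121/4; EG - F^2 = 1089/4

Answer: sqrt(EG - F^2) = 33/2


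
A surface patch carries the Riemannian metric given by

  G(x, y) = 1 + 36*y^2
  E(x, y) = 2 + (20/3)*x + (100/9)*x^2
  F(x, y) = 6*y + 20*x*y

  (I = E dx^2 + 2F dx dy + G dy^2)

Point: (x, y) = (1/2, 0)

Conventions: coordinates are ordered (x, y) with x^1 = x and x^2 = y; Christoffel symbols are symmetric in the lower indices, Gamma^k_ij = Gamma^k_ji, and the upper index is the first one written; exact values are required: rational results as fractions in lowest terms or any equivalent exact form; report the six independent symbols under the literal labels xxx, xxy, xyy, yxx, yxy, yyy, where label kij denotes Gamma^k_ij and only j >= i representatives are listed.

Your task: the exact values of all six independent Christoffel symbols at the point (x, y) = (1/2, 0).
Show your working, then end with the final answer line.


E = 73/9, F = 0, G = 1 at the point
E_x = 160/9, E_y = 0, F_x = 0, F_y = 16, G_x = 0, G_y = 0
EG - F^2 = 73/9;  g^inv = (9/73) * [[1, 0], [0, 73/9]]
first-kind symbols [ij,l] = (1/2)(d_i g_jl + d_j g_il - d_l g_ij): [xx,x] = E_x/2 = 80/9, [xx,y] = F_x - E_y/2 = 0, [xy,x] = E_y/2 = 0, [xy,y] = G_x/2 = 0, [yy,x] = F_y - G_x/2 = 16, [yy,y] = G_y/2 = 0
Gamma^x_ij = (G*[ij,x] - F*[ij,y])/(EG - F^2), Gamma^y_ij = (E*[ij,y] - F*[ij,x])/(EG - F^2)

Answer: Gamma_xxx = 80/73, Gamma_xxy = 0, Gamma_xyy = 144/73, Gamma_yxx = 0, Gamma_yxy = 0, Gamma_yyy = 0


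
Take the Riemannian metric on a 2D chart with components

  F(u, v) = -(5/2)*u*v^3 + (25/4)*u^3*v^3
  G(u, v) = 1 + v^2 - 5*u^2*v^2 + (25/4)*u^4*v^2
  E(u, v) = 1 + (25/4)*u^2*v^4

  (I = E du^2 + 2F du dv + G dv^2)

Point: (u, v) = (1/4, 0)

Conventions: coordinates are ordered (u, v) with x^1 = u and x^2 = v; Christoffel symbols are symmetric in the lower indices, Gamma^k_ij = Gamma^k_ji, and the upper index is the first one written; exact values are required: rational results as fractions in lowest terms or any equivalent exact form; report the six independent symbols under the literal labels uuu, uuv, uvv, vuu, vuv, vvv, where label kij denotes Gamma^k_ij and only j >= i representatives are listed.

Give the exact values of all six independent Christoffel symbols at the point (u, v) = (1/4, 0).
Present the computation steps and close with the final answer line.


E = 1, F = 0, G = 1 at the point
E_u = 0, E_v = 0, F_u = 0, F_v = 0, G_u = 0, G_v = 0
EG - F^2 = 1;  g^inv = (1) * [[1, 0], [0, 1]]
first-kind symbols [ij,l] = (1/2)(d_i g_jl + d_j g_il - d_l g_ij): [uu,u] = E_u/2 = 0, [uu,v] = F_u - E_v/2 = 0, [uv,u] = E_v/2 = 0, [uv,v] = G_u/2 = 0, [vv,u] = F_v - G_u/2 = 0, [vv,v] = G_v/2 = 0
Gamma^u_ij = (G*[ij,u] - F*[ij,v])/(EG - F^2), Gamma^v_ij = (E*[ij,v] - F*[ij,u])/(EG - F^2)

Answer: Gamma_uuu = 0, Gamma_uuv = 0, Gamma_uvv = 0, Gamma_vuu = 0, Gamma_vuv = 0, Gamma_vvv = 0


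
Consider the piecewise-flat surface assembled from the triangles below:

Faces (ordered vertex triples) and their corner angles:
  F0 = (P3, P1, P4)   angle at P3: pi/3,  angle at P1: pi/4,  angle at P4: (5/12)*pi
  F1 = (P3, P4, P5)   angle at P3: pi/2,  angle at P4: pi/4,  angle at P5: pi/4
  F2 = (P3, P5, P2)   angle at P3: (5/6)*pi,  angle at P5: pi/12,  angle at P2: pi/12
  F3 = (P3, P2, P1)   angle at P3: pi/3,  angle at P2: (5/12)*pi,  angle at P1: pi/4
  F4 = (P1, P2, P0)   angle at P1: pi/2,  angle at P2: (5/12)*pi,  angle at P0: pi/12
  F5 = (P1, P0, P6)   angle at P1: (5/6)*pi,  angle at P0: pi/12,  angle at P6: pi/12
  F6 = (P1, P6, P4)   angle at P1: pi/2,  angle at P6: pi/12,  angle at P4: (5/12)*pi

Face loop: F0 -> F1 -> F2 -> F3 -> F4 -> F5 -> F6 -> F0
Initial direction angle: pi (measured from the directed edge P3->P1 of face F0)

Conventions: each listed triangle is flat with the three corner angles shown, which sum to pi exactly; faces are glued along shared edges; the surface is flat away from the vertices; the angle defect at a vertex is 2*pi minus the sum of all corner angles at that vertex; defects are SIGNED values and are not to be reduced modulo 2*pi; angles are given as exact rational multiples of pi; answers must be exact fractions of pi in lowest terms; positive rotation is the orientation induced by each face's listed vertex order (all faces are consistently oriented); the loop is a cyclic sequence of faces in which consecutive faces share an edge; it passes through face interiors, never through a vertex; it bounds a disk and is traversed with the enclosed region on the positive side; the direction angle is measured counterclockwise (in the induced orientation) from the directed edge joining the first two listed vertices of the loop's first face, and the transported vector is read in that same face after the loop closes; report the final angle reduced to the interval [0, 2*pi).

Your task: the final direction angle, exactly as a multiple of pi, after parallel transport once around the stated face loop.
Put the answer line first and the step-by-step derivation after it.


Answer: final direction angle = (2/3)*pi

enclosed vertex P1: corner angles sum to (7/3)*pi, defect = 2*pi - (7/3)*pi = -pi/3
enclosed vertex P3: corner angles sum to 2*pi, defect = 2*pi - 2*pi = 0
transport around the loop rotates by the sum of enclosed defects; add to the initial angle mod 2*pi
final angle = pi - pi/3 = (2/3)*pi (mod 2*pi)


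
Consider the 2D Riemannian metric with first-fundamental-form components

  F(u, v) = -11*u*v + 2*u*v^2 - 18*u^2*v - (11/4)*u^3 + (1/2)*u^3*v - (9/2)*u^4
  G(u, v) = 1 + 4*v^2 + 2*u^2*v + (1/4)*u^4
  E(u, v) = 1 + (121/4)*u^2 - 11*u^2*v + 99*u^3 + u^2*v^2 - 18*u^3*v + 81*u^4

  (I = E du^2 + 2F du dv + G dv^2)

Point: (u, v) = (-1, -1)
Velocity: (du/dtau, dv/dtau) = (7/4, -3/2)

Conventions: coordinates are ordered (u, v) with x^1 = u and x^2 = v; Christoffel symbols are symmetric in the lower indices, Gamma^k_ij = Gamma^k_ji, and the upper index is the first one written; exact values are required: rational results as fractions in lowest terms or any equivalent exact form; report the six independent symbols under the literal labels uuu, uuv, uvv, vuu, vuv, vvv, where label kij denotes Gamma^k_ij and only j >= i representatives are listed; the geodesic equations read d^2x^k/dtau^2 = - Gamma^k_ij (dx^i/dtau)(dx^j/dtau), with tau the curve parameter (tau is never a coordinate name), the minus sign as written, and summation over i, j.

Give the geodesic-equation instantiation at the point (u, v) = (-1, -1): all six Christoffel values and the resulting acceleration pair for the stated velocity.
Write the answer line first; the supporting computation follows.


Answer: Gamma_uuu = -115/38, Gamma_uuv = 5/19, Gamma_uvv = -10/19, Gamma_vuu = -69/38, Gamma_vuv = 3/19, Gamma_vvv = -6/19; accelerations (d^2u/dtau^2, d^2v/dtau^2) = (7195/608, 4317/608)

E = 29/4, F = 15/4, G = 13/4 at the point
E_u = -115/2, E_v = 5, F_u = -59/4, F_v = -7/2, G_u = 3, G_v = -6
EG - F^2 = 19/2;  g^inv = (2/19) * [[13/4, -15/4], [-15/4, 29/4]]
first-kind symbols [ij,l] = (1/2)(d_i g_jl + d_j g_il - d_l g_ij): [uu,u] = E_u/2 = -115/4, [uu,v] = F_u - E_v/2 = -69/4, [uv,u] = E_v/2 = 5/2, [uv,v] = G_u/2 = 3/2, [vv,u] = F_v - G_u/2 = -5, [vv,v] = G_v/2 = -3
Gamma^u_ij = (G*[ij,u] - F*[ij,v])/(EG - F^2), Gamma^v_ij = (E*[ij,v] - F*[ij,u])/(EG - F^2)
Gamma_uuu = -115/38, Gamma_uuv = 5/19, Gamma_uvv = -10/19, Gamma_vuu = -69/38, Gamma_vuv = 3/19, Gamma_vvv = -6/19
d^2u/dtau^2 = -(Gamma_uuu*(7/4)^2 + 2*Gamma_uuv*(7/4)*(-3/2) + Gamma_uvv*(-3/2)^2) = 7195/608
d^2v/dtau^2 = -(Gamma_vuu*(7/4)^2 + 2*Gamma_vuv*(7/4)*(-3/2) + Gamma_vvv*(-3/2)^2) = 4317/608


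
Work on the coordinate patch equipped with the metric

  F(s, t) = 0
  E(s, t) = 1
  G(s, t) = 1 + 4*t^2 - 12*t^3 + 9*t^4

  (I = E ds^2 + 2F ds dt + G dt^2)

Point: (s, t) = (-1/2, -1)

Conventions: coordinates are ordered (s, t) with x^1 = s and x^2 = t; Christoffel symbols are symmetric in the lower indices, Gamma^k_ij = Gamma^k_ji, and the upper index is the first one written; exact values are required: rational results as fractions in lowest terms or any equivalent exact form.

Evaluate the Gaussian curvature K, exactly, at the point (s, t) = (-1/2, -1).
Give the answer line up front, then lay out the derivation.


Answer: K = 0

E = 1, F = 0, G = 26, EG - F^2 = 26 at the point
E_s = 0, E_t = 0, F_s = 0, F_t = 0, G_s = 0, G_t = -80
E_tt = 0, F_st = 0, G_ss = 0
Using the Brioschi determinant formula for K from the metric derivatives:
M1 = [[-E_tt/2 + F_st - G_ss/2, E_s/2, F_s - E_t/2], [F_t - G_s/2, E, F], [G_t/2, F, G]] = [[0, 0, 0], [0, 1, 0], [-40, 0, 26]]; det M1 = 0
M2 = [[0, E_t/2, G_s/2], [E_t/2, E, F], [G_s/2, F, G]] = [[0, 0, 0], [0, 1, 0], [0, 0, 26]]; det M2 = 0
det M1 - det M2 = 0; K = 0 / (26)^2 = 0


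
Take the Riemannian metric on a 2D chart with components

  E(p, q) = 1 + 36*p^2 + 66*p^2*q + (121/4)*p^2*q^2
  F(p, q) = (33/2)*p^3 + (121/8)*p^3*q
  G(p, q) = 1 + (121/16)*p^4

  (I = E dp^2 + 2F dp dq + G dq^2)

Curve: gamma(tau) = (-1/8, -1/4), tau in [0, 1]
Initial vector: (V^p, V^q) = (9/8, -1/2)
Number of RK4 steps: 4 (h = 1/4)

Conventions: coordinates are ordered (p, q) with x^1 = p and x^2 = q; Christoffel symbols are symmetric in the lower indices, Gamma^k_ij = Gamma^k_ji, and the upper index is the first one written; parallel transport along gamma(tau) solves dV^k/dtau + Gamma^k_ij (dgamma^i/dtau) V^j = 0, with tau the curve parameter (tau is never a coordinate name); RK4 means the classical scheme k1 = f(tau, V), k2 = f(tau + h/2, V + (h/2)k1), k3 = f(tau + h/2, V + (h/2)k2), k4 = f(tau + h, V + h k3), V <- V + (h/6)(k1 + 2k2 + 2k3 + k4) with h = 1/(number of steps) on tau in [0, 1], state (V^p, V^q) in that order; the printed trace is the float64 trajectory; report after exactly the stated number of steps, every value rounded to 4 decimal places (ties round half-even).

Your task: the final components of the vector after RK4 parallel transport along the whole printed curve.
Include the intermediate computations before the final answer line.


gamma'(tau) = (0, 0); f(tau, V)^k = -Gamma^k_ij(gamma(tau)) gamma'^i(tau) V^j; h = 1/4; intermediate values shown to 6 dp
curve data and Christoffel symbols at the stage parameters:
  tau = 0.000000: gamma = (-0.125000, -0.250000), gamma' = (0.000000, 0.000000); Gamma_ppp = -2.001256, Gamma_ppq = 0.297484, Gamma_pqq = 0.000000, Gamma_qpp = 0.148742, Gamma_qpq = -0.022110, Gamma_qqq = 0.000000
  tau = 0.125000: gamma = (-0.125000, -0.250000), gamma' = (0.000000, 0.000000); Gamma_ppp = -2.001256, Gamma_ppq = 0.297484, Gamma_pqq = 0.000000, Gamma_qpp = 0.148742, Gamma_qpq = -0.022110, Gamma_qqq = 0.000000
  tau = 0.250000: gamma = (-0.125000, -0.250000), gamma' = (0.000000, 0.000000); Gamma_ppp = -2.001256, Gamma_ppq = 0.297484, Gamma_pqq = 0.000000, Gamma_qpp = 0.148742, Gamma_qpq = -0.022110, Gamma_qqq = 0.000000
  tau = 0.375000: gamma = (-0.125000, -0.250000), gamma' = (0.000000, 0.000000); Gamma_ppp = -2.001256, Gamma_ppq = 0.297484, Gamma_pqq = 0.000000, Gamma_qpp = 0.148742, Gamma_qpq = -0.022110, Gamma_qqq = 0.000000
  tau = 0.500000: gamma = (-0.125000, -0.250000), gamma' = (0.000000, 0.000000); Gamma_ppp = -2.001256, Gamma_ppq = 0.297484, Gamma_pqq = 0.000000, Gamma_qpp = 0.148742, Gamma_qpq = -0.022110, Gamma_qqq = 0.000000
  tau = 0.625000: gamma = (-0.125000, -0.250000), gamma' = (0.000000, 0.000000); Gamma_ppp = -2.001256, Gamma_ppq = 0.297484, Gamma_pqq = 0.000000, Gamma_qpp = 0.148742, Gamma_qpq = -0.022110, Gamma_qqq = 0.000000
  tau = 0.750000: gamma = (-0.125000, -0.250000), gamma' = (0.000000, 0.000000); Gamma_ppp = -2.001256, Gamma_ppq = 0.297484, Gamma_pqq = 0.000000, Gamma_qpp = 0.148742, Gamma_qpq = -0.022110, Gamma_qqq = 0.000000
  tau = 0.875000: gamma = (-0.125000, -0.250000), gamma' = (0.000000, 0.000000); Gamma_ppp = -2.001256, Gamma_ppq = 0.297484, Gamma_pqq = 0.000000, Gamma_qpp = 0.148742, Gamma_qpq = -0.022110, Gamma_qqq = 0.000000
  tau = 1.000000: gamma = (-0.125000, -0.250000), gamma' = (0.000000, 0.000000); Gamma_ppp = -2.001256, Gamma_ppq = 0.297484, Gamma_pqq = 0.000000, Gamma_qpp = 0.148742, Gamma_qpq = -0.022110, Gamma_qqq = 0.000000
step 0: V^p = 1.1250, V^q = -0.5000
step 1: k1 = (0.000000, 0.000000), k2 = (0.000000, 0.000000), k3 = (0.000000, 0.000000), k4 = (0.000000, 0.000000); V <- V + (h/6)(k1 + 2k2 + 2k3 + k4): V^p = 1.1250, V^q = -0.5000
step 2: k1 = (0.000000, 0.000000), k2 = (0.000000, 0.000000), k3 = (0.000000, 0.000000), k4 = (0.000000, 0.000000); V <- V + (h/6)(k1 + 2k2 + 2k3 + k4): V^p = 1.1250, V^q = -0.5000
step 3: k1 = (0.000000, 0.000000), k2 = (0.000000, 0.000000), k3 = (0.000000, 0.000000), k4 = (0.000000, 0.000000); V <- V + (h/6)(k1 + 2k2 + 2k3 + k4): V^p = 1.1250, V^q = -0.5000
step 4: k1 = (0.000000, 0.000000), k2 = (0.000000, 0.000000), k3 = (0.000000, 0.000000), k4 = (0.000000, 0.000000); V <- V + (h/6)(k1 + 2k2 + 2k3 + k4): V^p = 1.1250, V^q = -0.5000

Answer: V^p = 1.1250, V^q = -0.5000


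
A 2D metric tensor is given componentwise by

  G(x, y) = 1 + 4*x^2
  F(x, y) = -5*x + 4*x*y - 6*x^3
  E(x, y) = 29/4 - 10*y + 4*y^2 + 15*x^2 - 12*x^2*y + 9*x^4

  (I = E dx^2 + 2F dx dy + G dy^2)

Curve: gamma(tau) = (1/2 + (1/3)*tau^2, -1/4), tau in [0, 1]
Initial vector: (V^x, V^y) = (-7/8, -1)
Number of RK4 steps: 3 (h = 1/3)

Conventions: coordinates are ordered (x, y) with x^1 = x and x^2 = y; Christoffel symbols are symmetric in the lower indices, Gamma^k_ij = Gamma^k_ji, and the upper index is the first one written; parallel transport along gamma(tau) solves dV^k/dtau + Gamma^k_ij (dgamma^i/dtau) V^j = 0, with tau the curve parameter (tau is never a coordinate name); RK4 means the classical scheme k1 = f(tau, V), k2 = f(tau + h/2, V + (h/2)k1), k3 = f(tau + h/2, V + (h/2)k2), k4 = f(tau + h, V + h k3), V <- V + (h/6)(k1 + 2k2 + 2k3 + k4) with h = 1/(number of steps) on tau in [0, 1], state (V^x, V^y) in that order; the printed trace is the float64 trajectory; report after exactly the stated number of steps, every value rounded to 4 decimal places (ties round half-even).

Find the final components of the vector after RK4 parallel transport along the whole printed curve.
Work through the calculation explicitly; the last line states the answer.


gamma'(tau) = ((2/3)*tau, 0); f(tau, V)^k = -Gamma^k_ij(gamma(tau)) gamma'^i(tau) V^j; h = 1/3; intermediate values shown to 6 dp
curve data and Christoffel symbols at the stage parameters:
  tau = 0.000000: gamma = (0.500000, -0.250000), gamma' = (0.000000, 0.000000); Gamma_xxx = 0.700389, Gamma_xxy = -0.466926, Gamma_xyy = 0.000000, Gamma_yxx = -0.186770, Gamma_yxy = 0.124514, Gamma_yyy = 0.000000
  tau = 0.166667: gamma = (0.509259, -0.250000), gamma' = (0.111111, 0.000000); Gamma_xxx = 0.707746, Gamma_xxy = -0.463252, Gamma_xyy = 0.000000, Gamma_yxx = -0.190801, Gamma_yxy = 0.124888, Gamma_yyy = 0.000000
  tau = 0.333333: gamma = (0.537037, -0.250000), gamma' = (0.222222, 0.000000); Gamma_xxx = 0.728613, Gamma_xxy = -0.452242, Gamma_xyy = 0.000000, Gamma_yxx = -0.202468, Gamma_yxy = 0.125670, Gamma_yyy = 0.000000
  tau = 0.500000: gamma = (0.583333, -0.250000), gamma' = (0.333333, 0.000000); Gamma_xxx = 0.759540, Gamma_xxy = -0.434023, Gamma_xyy = 0.000000, Gamma_yxx = -0.220385, Gamma_yxy = 0.125934, Gamma_yyy = 0.000000
  tau = 0.666667: gamma = (0.648148, -0.250000), gamma' = (0.444444, 0.000000); Gamma_xxx = 0.795364, Gamma_xxy = -0.409044, Gamma_xyy = 0.000000, Gamma_yxx = -0.242009, Gamma_yxy = 0.124462, Gamma_yyy = 0.000000
  tau = 0.833333: gamma = (0.731481, -0.250000), gamma' = (0.555556, 0.000000); Gamma_xxx = 0.830114, Gamma_xxy = -0.378280, Gamma_xyy = 0.000000, Gamma_yxx = -0.263708, Gamma_yxy = 0.120171, Gamma_yyy = 0.000000
  tau = 1.000000: gamma = (0.833333, -0.250000), gamma' = (0.666667, 0.000000); Gamma_xxx = 0.858148, Gamma_xxy = -0.343259, Gamma_xyy = 0.000000, Gamma_yxx = -0.281360, Gamma_yxy = 0.112544, Gamma_yyy = 0.000000
step 0: V^x = -0.8750, V^y = -1.0000
step 1: k1 = (0.000000, 0.000000), k2 = (0.017336, -0.004674), k3 = (0.017069, -0.004602), k4 = (0.040101, -0.011143); V <- V + (h/6)(k1 + 2k2 + 2k3 + k4): V^x = -0.8689, V^y = -1.0016
step 2: k1 = (0.040031, -0.011124), k2 = (0.073130, -0.021219), k3 = (0.071490, -0.020743), k4 = (0.115391, -0.035111); V <- V + (h/6)(k1 + 2k2 + 2k3 + k4): V^x = -0.8442, V^y = -1.0089
step 3: k1 = (0.115025, -0.034999), k2 = (0.167256, -0.053133), k3 = (0.162606, -0.051656), k4 = (0.217171, -0.071204); V <- V + (h/6)(k1 + 2k2 + 2k3 + k4): V^x = -0.7891, V^y = -1.0264

Answer: V^x = -0.7891, V^y = -1.0264


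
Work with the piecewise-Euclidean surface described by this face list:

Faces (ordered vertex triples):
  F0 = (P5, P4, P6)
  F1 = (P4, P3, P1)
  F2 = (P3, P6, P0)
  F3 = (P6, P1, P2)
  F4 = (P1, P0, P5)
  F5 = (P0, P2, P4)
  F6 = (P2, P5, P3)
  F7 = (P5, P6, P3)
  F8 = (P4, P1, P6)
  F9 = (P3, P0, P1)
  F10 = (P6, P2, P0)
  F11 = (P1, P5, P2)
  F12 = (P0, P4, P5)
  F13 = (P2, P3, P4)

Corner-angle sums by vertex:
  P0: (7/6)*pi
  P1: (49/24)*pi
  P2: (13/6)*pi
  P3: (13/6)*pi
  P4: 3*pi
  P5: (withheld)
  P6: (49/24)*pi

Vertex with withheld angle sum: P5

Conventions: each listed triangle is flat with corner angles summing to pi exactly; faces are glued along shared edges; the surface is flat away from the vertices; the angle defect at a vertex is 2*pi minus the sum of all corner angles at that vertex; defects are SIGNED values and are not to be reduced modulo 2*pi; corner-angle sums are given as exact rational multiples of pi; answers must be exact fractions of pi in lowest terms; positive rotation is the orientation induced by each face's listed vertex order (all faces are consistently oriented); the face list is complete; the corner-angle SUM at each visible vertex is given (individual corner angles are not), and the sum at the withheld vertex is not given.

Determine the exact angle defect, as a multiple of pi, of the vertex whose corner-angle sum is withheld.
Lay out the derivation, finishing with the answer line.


V = 7, E = 21, F = 14; chi = V - E + F = 0
Gauss-Bonnet: total defect = 2*pi*chi = 0; visible defects sum to (-7/12)*pi

Answer: defect(P5) = (7/12)*pi


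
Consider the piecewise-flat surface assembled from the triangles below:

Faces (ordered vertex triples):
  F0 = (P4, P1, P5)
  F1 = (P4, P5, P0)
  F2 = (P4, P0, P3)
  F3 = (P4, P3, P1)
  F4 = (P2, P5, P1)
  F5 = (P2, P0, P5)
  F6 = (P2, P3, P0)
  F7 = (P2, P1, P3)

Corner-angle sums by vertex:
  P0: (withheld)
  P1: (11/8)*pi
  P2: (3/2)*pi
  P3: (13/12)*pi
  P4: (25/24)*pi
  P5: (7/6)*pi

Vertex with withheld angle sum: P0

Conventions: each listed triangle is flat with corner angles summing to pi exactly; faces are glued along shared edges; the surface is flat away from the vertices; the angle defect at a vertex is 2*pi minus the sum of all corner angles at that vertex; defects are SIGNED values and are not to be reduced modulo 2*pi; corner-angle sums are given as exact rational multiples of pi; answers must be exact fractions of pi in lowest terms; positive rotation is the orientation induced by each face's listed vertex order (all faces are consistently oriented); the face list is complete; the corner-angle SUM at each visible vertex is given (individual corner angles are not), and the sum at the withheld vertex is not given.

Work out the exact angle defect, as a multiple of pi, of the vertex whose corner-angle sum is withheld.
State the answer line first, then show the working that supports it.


Answer: defect(P0) = pi/6

V = 6, E = 12, F = 8; chi = V - E + F = 2
Gauss-Bonnet: total defect = 2*pi*chi = 4*pi; visible defects sum to (23/6)*pi


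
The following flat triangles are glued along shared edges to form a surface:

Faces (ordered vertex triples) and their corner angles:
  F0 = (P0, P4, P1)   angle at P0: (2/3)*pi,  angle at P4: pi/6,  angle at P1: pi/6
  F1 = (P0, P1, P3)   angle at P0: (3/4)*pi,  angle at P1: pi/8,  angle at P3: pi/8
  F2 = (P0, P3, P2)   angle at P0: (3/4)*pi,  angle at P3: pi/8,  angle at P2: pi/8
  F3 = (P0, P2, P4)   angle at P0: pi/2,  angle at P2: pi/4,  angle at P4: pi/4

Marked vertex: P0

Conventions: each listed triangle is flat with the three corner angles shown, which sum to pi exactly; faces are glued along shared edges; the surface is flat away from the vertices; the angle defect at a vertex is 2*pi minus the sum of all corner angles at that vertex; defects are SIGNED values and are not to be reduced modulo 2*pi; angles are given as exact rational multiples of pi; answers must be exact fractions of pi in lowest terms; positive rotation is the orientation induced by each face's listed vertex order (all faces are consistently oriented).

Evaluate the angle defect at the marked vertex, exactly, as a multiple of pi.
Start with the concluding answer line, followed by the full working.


Answer: defect(P0) = (-2/3)*pi

Sum of corner angles at P0: (8/3)*pi
defect = 2*pi - (8/3)*pi


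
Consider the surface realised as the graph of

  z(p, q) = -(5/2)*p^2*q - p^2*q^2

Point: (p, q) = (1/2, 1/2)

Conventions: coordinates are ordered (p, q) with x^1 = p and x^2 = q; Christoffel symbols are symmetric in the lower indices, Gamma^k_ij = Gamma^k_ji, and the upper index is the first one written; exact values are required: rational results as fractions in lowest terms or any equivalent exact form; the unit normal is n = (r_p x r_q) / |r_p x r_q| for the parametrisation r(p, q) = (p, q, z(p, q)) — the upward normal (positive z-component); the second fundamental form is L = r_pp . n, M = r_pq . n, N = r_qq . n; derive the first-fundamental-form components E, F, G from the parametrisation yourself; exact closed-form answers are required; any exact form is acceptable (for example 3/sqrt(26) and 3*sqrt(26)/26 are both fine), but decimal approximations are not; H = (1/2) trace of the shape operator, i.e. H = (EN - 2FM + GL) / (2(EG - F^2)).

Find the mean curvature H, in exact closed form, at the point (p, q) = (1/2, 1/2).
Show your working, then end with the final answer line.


z_p = -3/2, z_q = -7/8, z_pp = -3, z_pq = -7/2, z_qq = -1/2
E = 13/4, F = 21/16, G = 113/64; answer radicand W^2 = 257/64
unnormalised second-form numerators: l = -3, m = -7/2, n = -1/2; L = l/sqrt(257/64), and similarly M = m/sqrt(W^2), N = n/sqrt(W^2)
H = (E*n - 2*F*m + G*l) / (2*(EG - F^2)*sqrt(W^2)); E*n - 2*F*m + G*l = 145/64, EG - F^2 = 257/64, so H = (145/514)/sqrt(257/64)

Answer: H = 580*sqrt(257)/66049


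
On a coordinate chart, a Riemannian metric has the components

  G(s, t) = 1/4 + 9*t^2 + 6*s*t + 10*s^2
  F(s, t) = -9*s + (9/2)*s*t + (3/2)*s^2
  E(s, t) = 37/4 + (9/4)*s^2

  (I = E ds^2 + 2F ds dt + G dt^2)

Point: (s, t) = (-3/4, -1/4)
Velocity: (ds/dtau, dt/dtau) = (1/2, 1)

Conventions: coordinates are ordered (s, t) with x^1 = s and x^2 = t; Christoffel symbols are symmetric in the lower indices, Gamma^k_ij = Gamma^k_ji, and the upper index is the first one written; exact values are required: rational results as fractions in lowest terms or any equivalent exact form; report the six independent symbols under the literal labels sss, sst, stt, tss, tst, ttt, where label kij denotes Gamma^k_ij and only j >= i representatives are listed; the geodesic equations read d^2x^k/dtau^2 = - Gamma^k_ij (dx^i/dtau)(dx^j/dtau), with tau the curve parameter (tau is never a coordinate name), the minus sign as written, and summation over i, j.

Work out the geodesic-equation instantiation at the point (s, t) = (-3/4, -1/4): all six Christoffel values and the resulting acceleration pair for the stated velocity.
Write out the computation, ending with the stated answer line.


E = 673/64, F = 135/16, G = 121/16 at the point
E_s = -27/8, E_t = 0, F_s = -99/8, F_t = -27/8, G_s = -33/2, G_t = -9
EG - F^2 = 8533/1024;  g^inv = (1024/8533) * [[121/16, -135/16], [-135/16, 673/64]]
first-kind symbols [ij,l] = (1/2)(d_i g_jl + d_j g_il - d_l g_ij): [ss,s] = E_s/2 = -27/16, [ss,t] = F_s - E_t/2 = -99/8, [st,s] = E_t/2 = 0, [st,t] = G_s/2 = -33/4, [tt,s] = F_t - G_s/2 = 39/8, [tt,t] = G_t/2 = -9/2
Gamma^s_ij = (G*[ij,s] - F*[ij,t])/(EG - F^2), Gamma^t_ij = (E*[ij,t] - F*[ij,s])/(EG - F^2)
Gamma_sss = 93852/8533, Gamma_sst = 71280/8533, Gamma_stt = 76632/8533, Gamma_tss = -118674/8533, Gamma_tst = -88836/8533, Gamma_ttt = -90576/8533
d^2s/dtau^2 = -(Gamma_sss*(1/2)^2 + 2*Gamma_sst*(1/2)*(1) + Gamma_stt*(1)^2) = -171375/8533
d^2t/dtau^2 = -(Gamma_tss*(1/2)^2 + 2*Gamma_tst*(1/2)*(1) + Gamma_ttt*(1)^2) = 418161/17066

Answer: Gamma_sss = 93852/8533, Gamma_sst = 71280/8533, Gamma_stt = 76632/8533, Gamma_tss = -118674/8533, Gamma_tst = -88836/8533, Gamma_ttt = -90576/8533; accelerations (d^2s/dtau^2, d^2t/dtau^2) = (-171375/8533, 418161/17066)


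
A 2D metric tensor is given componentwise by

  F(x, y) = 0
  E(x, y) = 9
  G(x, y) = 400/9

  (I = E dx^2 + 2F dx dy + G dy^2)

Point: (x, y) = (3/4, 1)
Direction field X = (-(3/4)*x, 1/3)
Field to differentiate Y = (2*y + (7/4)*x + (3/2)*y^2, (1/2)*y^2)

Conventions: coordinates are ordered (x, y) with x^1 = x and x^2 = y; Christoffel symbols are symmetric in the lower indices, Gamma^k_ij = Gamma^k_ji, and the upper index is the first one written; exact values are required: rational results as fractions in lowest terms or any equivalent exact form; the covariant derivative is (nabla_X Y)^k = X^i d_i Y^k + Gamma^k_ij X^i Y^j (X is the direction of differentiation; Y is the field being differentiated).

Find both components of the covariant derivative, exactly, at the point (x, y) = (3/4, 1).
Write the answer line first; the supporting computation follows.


Answer: (nabla_X Y)^x = 131/192, (nabla_X Y)^y = 1/3

E = 9, F = 0, G = 400/9 at the point
E_x = 0, E_y = 0, F_x = 0, F_y = 0, G_x = 0, G_y = 0
EG - F^2 = 400;  g^inv = (1/400) * [[400/9, 0], [0, 9]]
first-kind symbols [ij,l] = (1/2)(d_i g_jl + d_j g_il - d_l g_ij): [xx,x] = E_x/2 = 0, [xx,y] = F_x - E_y/2 = 0, [xy,x] = E_y/2 = 0, [xy,y] = G_x/2 = 0, [yy,x] = F_y - G_x/2 = 0, [yy,y] = G_y/2 = 0
Gamma^x_ij = (G*[ij,x] - F*[ij,y])/(EG - F^2), Gamma^y_ij = (E*[ij,y] - F*[ij,x])/(EG - F^2)
Gamma_xxx = 0, Gamma_xxy = 0, Gamma_xyy = 0, Gamma_yxx = 0, Gamma_yxy = 0, Gamma_yyy = 0
X = (-9/16, 1/3), Y = (77/16, 1/2) at the point


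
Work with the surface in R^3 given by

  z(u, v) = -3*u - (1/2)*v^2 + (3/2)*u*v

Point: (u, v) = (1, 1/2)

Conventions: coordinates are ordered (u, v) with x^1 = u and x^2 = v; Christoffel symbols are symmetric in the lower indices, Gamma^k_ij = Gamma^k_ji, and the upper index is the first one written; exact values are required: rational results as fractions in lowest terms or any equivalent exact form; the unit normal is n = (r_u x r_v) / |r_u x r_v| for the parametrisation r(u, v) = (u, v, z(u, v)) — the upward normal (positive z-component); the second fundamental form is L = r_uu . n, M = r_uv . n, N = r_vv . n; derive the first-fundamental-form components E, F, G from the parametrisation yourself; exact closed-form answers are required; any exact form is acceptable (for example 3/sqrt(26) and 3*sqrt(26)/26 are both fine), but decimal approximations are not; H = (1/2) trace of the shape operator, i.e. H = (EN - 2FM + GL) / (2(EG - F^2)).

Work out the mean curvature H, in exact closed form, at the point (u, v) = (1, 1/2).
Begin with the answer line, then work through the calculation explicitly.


Answer: H = 22*sqrt(113)/12769

z_u = -9/4, z_v = 1, z_uu = 0, z_uv = 3/2, z_vv = -1
E = 97/16, F = -9/4, G = 2; answer radicand W^2 = 113/16
unnormalised second-form numerators: l = 0, m = 3/2, n = -1; L = l/sqrt(113/16), and similarly M = m/sqrt(W^2), N = n/sqrt(W^2)
H = (E*n - 2*F*m + G*l) / (2*(EG - F^2)*sqrt(W^2)); E*n - 2*F*m + G*l = 11/16, EG - F^2 = 113/16, so H = (11/226)/sqrt(113/16)


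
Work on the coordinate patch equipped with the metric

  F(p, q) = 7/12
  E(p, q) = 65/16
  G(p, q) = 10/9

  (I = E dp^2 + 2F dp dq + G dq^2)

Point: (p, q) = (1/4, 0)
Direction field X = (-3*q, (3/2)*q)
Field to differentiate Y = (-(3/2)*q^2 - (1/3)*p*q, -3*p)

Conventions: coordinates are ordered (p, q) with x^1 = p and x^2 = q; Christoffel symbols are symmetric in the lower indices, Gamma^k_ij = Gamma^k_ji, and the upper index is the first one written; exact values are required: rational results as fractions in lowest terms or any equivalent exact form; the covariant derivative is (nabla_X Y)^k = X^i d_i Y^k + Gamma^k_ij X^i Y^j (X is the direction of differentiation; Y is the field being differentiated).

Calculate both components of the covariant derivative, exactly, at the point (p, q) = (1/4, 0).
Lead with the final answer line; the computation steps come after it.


Answer: (nabla_X Y)^p = 0, (nabla_X Y)^q = 0

E = 65/16, F = 7/12, G = 10/9 at the point
E_p = 0, E_q = 0, F_p = 0, F_q = 0, G_p = 0, G_q = 0
EG - F^2 = 601/144;  g^inv = (144/601) * [[10/9, -7/12], [-7/12, 65/16]]
first-kind symbols [ij,l] = (1/2)(d_i g_jl + d_j g_il - d_l g_ij): [pp,p] = E_p/2 = 0, [pp,q] = F_p - E_q/2 = 0, [pq,p] = E_q/2 = 0, [pq,q] = G_p/2 = 0, [qq,p] = F_q - G_p/2 = 0, [qq,q] = G_q/2 = 0
Gamma^p_ij = (G*[ij,p] - F*[ij,q])/(EG - F^2), Gamma^q_ij = (E*[ij,q] - F*[ij,p])/(EG - F^2)
Gamma_ppp = 0, Gamma_ppq = 0, Gamma_pqq = 0, Gamma_qpp = 0, Gamma_qpq = 0, Gamma_qqq = 0
X = (0, 0), Y = (0, -3/4) at the point


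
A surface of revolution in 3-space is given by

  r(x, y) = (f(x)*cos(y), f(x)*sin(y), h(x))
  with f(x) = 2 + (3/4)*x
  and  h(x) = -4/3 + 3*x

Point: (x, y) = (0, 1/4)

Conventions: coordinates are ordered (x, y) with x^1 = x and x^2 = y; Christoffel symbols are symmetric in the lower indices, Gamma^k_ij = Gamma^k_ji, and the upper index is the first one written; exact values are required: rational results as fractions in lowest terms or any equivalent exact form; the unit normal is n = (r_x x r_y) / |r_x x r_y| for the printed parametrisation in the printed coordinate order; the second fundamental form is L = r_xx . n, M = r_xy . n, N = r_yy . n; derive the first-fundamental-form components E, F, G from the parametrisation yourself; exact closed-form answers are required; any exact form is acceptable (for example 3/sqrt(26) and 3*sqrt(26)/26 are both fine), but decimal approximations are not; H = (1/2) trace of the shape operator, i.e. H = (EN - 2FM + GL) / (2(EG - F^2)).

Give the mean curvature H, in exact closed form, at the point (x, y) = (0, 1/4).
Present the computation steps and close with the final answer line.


f = 2, f' = 3/4, f'' = 0, h' = 3, h'' = 0
E = 153/16, F = 0, G = 4; answer radicand W^2 = 153/16
unnormalised second-form numerators: l = 0, m = 0, n = 6; L = l/sqrt(153/16), and similarly M = m/sqrt(W^2), N = n/sqrt(W^2)
H = (E*n - 2*F*m + G*l) / (2*(EG - F^2)*sqrt(W^2)); E*n - 2*F*m + G*l = 459/8, EG - F^2 = 153/4, so H = (3/4)/sqrt(153/16)

Answer: H = sqrt(17)/17


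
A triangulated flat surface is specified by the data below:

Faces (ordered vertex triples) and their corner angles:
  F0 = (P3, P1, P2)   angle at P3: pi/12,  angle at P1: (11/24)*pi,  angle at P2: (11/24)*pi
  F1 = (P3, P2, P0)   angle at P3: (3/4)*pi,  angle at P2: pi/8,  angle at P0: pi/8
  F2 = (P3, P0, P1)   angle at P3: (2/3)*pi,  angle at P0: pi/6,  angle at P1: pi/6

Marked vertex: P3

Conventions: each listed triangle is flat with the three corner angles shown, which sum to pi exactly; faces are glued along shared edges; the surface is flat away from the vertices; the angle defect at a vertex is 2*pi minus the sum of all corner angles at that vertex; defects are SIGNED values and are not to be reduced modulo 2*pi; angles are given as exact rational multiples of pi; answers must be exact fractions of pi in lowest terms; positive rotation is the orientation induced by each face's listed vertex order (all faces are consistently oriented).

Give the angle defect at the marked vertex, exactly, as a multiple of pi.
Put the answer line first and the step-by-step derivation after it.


Answer: defect(P3) = pi/2

Sum of corner angles at P3: (3/2)*pi
defect = 2*pi - (3/2)*pi


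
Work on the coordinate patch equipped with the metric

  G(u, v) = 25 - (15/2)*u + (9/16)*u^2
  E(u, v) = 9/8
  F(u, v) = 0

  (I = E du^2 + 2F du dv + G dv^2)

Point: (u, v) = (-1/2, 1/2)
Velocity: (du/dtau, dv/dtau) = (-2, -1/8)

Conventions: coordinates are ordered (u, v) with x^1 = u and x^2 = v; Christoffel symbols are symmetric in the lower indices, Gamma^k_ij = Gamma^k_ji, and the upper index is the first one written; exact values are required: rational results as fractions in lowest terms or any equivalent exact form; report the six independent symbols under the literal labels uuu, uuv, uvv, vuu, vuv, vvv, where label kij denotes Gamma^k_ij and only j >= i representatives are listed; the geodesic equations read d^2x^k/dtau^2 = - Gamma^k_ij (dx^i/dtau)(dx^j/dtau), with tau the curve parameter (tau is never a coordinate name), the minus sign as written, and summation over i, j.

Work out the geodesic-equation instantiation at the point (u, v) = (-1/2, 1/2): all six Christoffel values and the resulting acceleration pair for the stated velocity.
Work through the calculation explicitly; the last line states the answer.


E = 9/8, F = 0, G = 1849/64 at the point
E_u = 0, E_v = 0, F_u = 0, F_v = 0, G_u = -129/16, G_v = 0
EG - F^2 = 16641/512;  g^inv = (512/16641) * [[1849/64, 0], [0, 9/8]]
first-kind symbols [ij,l] = (1/2)(d_i g_jl + d_j g_il - d_l g_ij): [uu,u] = E_u/2 = 0, [uu,v] = F_u - E_v/2 = 0, [uv,u] = E_v/2 = 0, [uv,v] = G_u/2 = -129/32, [vv,u] = F_v - G_u/2 = 129/32, [vv,v] = G_v/2 = 0
Gamma^u_ij = (G*[ij,u] - F*[ij,v])/(EG - F^2), Gamma^v_ij = (E*[ij,v] - F*[ij,u])/(EG - F^2)
Gamma_uuu = 0, Gamma_uuv = 0, Gamma_uvv = 43/12, Gamma_vuu = 0, Gamma_vuv = -6/43, Gamma_vvv = 0
d^2u/dtau^2 = -(Gamma_uuu*(-2)^2 + 2*Gamma_uuv*(-2)*(-1/8) + Gamma_uvv*(-1/8)^2) = -43/768
d^2v/dtau^2 = -(Gamma_vuu*(-2)^2 + 2*Gamma_vuv*(-2)*(-1/8) + Gamma_vvv*(-1/8)^2) = 3/43

Answer: Gamma_uuu = 0, Gamma_uuv = 0, Gamma_uvv = 43/12, Gamma_vuu = 0, Gamma_vuv = -6/43, Gamma_vvv = 0; accelerations (d^2u/dtau^2, d^2v/dtau^2) = (-43/768, 3/43)


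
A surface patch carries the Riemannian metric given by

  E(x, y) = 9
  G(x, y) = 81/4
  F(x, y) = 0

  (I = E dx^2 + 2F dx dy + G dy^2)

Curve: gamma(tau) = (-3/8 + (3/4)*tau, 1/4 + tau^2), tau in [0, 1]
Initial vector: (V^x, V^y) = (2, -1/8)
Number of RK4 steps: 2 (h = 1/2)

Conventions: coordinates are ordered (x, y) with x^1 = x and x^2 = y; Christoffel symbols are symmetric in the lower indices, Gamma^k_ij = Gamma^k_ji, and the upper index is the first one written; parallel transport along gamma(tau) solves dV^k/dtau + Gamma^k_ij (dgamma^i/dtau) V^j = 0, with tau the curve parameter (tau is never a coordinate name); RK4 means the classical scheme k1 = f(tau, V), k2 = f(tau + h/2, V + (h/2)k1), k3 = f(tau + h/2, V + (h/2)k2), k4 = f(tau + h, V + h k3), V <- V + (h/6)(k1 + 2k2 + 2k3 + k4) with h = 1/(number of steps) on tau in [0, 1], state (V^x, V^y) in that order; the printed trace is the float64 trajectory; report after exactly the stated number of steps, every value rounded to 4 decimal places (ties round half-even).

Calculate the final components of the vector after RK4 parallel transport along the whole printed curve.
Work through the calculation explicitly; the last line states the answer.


gamma'(tau) = (3/4, 2*tau); f(tau, V)^k = -Gamma^k_ij(gamma(tau)) gamma'^i(tau) V^j; h = 1/2; intermediate values shown to 6 dp
curve data and Christoffel symbols at the stage parameters:
  tau = 0.000000: gamma = (-0.375000, 0.250000), gamma' = (0.750000, 0.000000); Gamma_xxx = 0.000000, Gamma_xxy = 0.000000, Gamma_xyy = 0.000000, Gamma_yxx = 0.000000, Gamma_yxy = 0.000000, Gamma_yyy = 0.000000
  tau = 0.250000: gamma = (-0.187500, 0.312500), gamma' = (0.750000, 0.500000); Gamma_xxx = 0.000000, Gamma_xxy = 0.000000, Gamma_xyy = 0.000000, Gamma_yxx = 0.000000, Gamma_yxy = 0.000000, Gamma_yyy = 0.000000
  tau = 0.500000: gamma = (0.000000, 0.500000), gamma' = (0.750000, 1.000000); Gamma_xxx = 0.000000, Gamma_xxy = 0.000000, Gamma_xyy = 0.000000, Gamma_yxx = 0.000000, Gamma_yxy = 0.000000, Gamma_yyy = 0.000000
  tau = 0.750000: gamma = (0.187500, 0.812500), gamma' = (0.750000, 1.500000); Gamma_xxx = 0.000000, Gamma_xxy = 0.000000, Gamma_xyy = 0.000000, Gamma_yxx = 0.000000, Gamma_yxy = 0.000000, Gamma_yyy = 0.000000
  tau = 1.000000: gamma = (0.375000, 1.250000), gamma' = (0.750000, 2.000000); Gamma_xxx = 0.000000, Gamma_xxy = 0.000000, Gamma_xyy = 0.000000, Gamma_yxx = 0.000000, Gamma_yxy = 0.000000, Gamma_yyy = 0.000000
step 0: V^x = 2.0000, V^y = -0.1250
step 1: k1 = (0.000000, 0.000000), k2 = (0.000000, 0.000000), k3 = (0.000000, 0.000000), k4 = (0.000000, 0.000000); V <- V + (h/6)(k1 + 2k2 + 2k3 + k4): V^x = 2.0000, V^y = -0.1250
step 2: k1 = (0.000000, 0.000000), k2 = (0.000000, 0.000000), k3 = (0.000000, 0.000000), k4 = (0.000000, 0.000000); V <- V + (h/6)(k1 + 2k2 + 2k3 + k4): V^x = 2.0000, V^y = -0.1250

Answer: V^x = 2.0000, V^y = -0.1250
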